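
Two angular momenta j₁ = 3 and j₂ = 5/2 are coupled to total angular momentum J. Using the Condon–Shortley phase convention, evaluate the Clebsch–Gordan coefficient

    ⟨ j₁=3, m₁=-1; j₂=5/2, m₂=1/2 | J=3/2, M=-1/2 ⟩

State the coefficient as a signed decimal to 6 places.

−√(1/105) = -0.097590

√[4·4!2!1!/8! · 2!4!3!2!1!2!] = √(192/35)
  +(−1)^2/∏(2,2,2,1,0,0)! = 1/8  (running 1/8)
  +(−1)^3/∏(3,1,1,0,1,1)! = -1/6  (running -1/24)
⟨..|..⟩ = √(192/35)·(-1/24) = -0.097590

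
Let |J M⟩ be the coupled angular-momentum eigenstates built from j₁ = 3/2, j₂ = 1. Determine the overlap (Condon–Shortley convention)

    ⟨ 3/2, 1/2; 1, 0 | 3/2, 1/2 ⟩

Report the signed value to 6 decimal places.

triangle: 1!·2!·1!/5! = 2/120
(j±m)!: 2!·1!·1!·1!·2!·1! = 4
prefactor² = (2J+1)·Δ·N² = 4/15
  k=0: +1/(0!·1!·1!·1!·1!·0!) = 1
  k=1: −1/(1!·0!·0!·0!·2!·1!) = -1/2
Σ = 1/2  ⇒  CG² = 4/15·1/2² = 1/15
CG = +√(1/15) = +0.258199

+0.258199  (= +√(1/15))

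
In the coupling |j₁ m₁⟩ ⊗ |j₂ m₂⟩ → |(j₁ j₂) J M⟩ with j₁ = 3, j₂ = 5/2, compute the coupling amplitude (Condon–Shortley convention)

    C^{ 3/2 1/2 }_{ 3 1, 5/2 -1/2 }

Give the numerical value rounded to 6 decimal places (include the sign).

−√(1/105) ≈ -0.097590

triangle: 4!*2!*1!/8! = 48/40320
(j±m)!: 4!*2!*2!*3!*2!*1! = 1152
prefactor² = (2J+1)*Δ*N² = 192/35
  k=1: −1/(1!*3!*1!*1!*1!*0!) = -1/6
  k=2: +1/(2!*2!*0!*0!*2!*1!) = 1/8
Σ = -1/24  ⇒  CG² = 192/35*(-1/24)² = 1/105
CG = −√(1/105) = -0.097590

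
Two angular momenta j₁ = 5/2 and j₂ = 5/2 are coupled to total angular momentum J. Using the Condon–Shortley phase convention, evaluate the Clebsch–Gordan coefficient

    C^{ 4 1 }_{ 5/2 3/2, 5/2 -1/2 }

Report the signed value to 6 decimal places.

+0.597614  (= +√(5/14))

j₁+j₂−J=1  J+j₁−j₂=4  J−j₁+j₂=4  j₁+j₂+J+1=10
(j₁±m₁, j₂±m₂, J±M) = (4,1,2,3,5,3)
P² = 10368/35
sum k=0..1:
  [0] +1/24 = 1/24
  [1] −1/144 = -1/144
S = 5/144
C² = P²·S² = 5/14 ; C = +0.597614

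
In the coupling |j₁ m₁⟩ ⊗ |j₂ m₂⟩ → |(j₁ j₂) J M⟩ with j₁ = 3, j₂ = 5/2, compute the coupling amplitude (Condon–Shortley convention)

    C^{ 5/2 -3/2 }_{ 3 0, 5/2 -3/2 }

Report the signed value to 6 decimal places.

√[6·3!3!2!/9! · 3!3!1!4!1!4!] = √(864/35)
  +(−1)^0/∏(0,3,3,1,0,1)! = 1/36  (running 1/36)
  +(−1)^1/∏(1,2,2,0,1,2)! = -1/8  (running -7/72)
⟨..|..⟩ = √(864/35)·(-7/72) = -0.483046

-0.483046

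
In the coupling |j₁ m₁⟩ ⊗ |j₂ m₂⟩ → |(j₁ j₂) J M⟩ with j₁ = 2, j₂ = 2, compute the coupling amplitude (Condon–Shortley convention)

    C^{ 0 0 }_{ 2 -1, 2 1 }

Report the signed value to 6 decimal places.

−√(1/5) = -0.447214

triangle: 4!*0!*0!/5! = 24/120
(j±m)!: 1!*3!*3!*1!*0!*0! = 36
prefactor² = (2J+1)*Δ*N² = 36/5
  k=3: −1/(3!*1!*0!*0!*0!*0!) = -1/6
Σ = -1/6  ⇒  CG² = 36/5*(-1/6)² = 1/5
CG = −√(1/5) = -0.447214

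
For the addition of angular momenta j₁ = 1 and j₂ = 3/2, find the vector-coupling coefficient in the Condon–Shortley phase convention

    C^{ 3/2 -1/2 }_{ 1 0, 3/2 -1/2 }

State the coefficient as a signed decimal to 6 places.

√[4·1!1!2!/5! · 1!1!1!2!1!2!] = √(4/15)
  +(−1)^0/∏(0,1,1,1,0,1)! = 1  (running 1)
  +(−1)^1/∏(1,0,0,0,1,2)! = -1/2  (running 1/2)
⟨..|..⟩ = √(4/15)·(1/2) = +0.258199

+0.258199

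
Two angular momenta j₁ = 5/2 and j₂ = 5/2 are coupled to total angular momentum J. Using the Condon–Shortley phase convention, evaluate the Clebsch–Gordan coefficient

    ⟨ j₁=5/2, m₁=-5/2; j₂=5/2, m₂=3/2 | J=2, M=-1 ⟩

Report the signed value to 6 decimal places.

-0.597614

triangle: 3!*2!*2!/8! = 24/40320
(j±m)!: 0!*5!*4!*1!*1!*3! = 17280
prefactor² = (2J+1)*Δ*N² = 360/7
  k=3: −1/(3!*0!*2!*1!*0!*1!) = -1/12
Σ = -1/12  ⇒  CG² = 360/7*(-1/12)² = 5/14
CG = −√(5/14) = -0.597614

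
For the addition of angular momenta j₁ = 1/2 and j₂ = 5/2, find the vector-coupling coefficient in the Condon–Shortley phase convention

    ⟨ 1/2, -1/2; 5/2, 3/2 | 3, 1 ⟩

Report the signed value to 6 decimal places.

√[7·0!1!5!/7! · 0!1!4!1!4!2!] = √(192)
  +(−1)^0/∏(0,0,1,4,0,1)! = 1/24  (running 1/24)
⟨..|..⟩ = √(192)·(1/24) = +0.577350

+0.577350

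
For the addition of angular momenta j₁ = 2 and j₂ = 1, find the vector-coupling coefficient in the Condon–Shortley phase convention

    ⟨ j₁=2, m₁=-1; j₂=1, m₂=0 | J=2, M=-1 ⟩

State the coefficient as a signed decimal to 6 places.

√[5·1!3!1!/6! · 1!3!1!1!1!3!] = √(3/2)
  +(−1)^0/∏(0,1,3,1,0,0)! = 1/6  (running 1/6)
  +(−1)^1/∏(1,0,2,0,1,1)! = -1/2  (running -1/3)
⟨..|..⟩ = √(3/2)·(-1/3) = -0.408248

-0.408248  (= −√(1/6))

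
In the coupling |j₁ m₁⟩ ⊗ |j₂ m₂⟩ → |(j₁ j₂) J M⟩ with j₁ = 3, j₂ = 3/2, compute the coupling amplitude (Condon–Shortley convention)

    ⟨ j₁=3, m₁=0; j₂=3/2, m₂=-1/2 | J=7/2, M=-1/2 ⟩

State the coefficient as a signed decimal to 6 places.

+0.308607  (= +√(2/21))

triangle: 1!*5!*2!/9! = 240/362880
(j±m)!: 3!*3!*1!*2!*3!*4! = 10368
prefactor² = (2J+1)*Δ*N² = 384/7
  k=0: +1/(0!*1!*3!*1!*2!*1!) = 1/12
  k=1: −1/(1!*0!*2!*0!*3!*2!) = -1/24
Σ = 1/24  ⇒  CG² = 384/7*1/24² = 2/21
CG = +√(2/21) = +0.308607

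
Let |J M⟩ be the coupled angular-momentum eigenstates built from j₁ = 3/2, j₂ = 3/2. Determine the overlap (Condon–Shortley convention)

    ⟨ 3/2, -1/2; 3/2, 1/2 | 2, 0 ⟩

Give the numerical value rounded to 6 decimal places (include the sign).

−√(1/4) = -0.500000

triangle: 1!·2!·2!/6! = 4/720
(j±m)!: 1!·2!·2!·1!·2!·2! = 16
prefactor² = (2J+1)·Δ·N² = 4/9
  k=0: +1/(0!·1!·2!·2!·0!·0!) = 1/4
  k=1: −1/(1!·0!·1!·1!·1!·1!) = -1
Σ = -3/4  ⇒  CG² = 4/9·(-3/4)² = 1/4
CG = −√(1/4) = -0.500000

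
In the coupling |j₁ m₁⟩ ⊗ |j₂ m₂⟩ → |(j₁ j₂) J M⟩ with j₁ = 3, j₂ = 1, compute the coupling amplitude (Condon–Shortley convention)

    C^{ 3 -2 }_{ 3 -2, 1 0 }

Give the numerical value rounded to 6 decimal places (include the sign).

triangle: 1!×5!×1!/8! = 120/40320
(j±m)!: 1!×5!×1!×1!×1!×5! = 14400
prefactor² = (2J+1)×Δ×N² = 300
  k=0: +1/(0!×1!×5!×1!×0!×0!) = 1/120
  k=1: −1/(1!×0!×4!×0!×1!×1!) = -1/24
Σ = -1/30  ⇒  CG² = 300×(-1/30)² = 1/3
CG = −√(1/3) = -0.577350

-0.577350  (= −√(1/3))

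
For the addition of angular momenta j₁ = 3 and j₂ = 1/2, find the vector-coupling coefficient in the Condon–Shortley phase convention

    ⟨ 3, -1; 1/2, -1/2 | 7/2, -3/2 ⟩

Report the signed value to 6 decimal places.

+0.845154  (= +√(5/7))

triangle: 0!×6!×1!/8! = 720/40320
(j±m)!: 2!×4!×0!×1!×2!×5! = 11520
prefactor² = (2J+1)×Δ×N² = 11520/7
  k=0: +1/(0!×0!×4!×0!×2!×1!) = 1/48
Σ = 1/48  ⇒  CG² = 11520/7×1/48² = 5/7
CG = +√(5/7) = +0.845154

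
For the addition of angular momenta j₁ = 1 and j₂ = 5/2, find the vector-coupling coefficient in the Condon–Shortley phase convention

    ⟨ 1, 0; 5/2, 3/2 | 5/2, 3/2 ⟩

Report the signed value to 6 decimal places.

j₁+j₂−J=1  J+j₁−j₂=1  J−j₁+j₂=4  j₁+j₂+J+1=7
(j₁±m₁, j₂±m₂, J±M) = (1,1,4,1,4,1)
P² = 576/35
sum k=0..1:
  [0] +1/24 = 1/24
  [1] −1/6 = -1/6
S = -1/8
C² = P²·S² = 9/35 ; C = -0.507093

−√(9/35) ≈ -0.507093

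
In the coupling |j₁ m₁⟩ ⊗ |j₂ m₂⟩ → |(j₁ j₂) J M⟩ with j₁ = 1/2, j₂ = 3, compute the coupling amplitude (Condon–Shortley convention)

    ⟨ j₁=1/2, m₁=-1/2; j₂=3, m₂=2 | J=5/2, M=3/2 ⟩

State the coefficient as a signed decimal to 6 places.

j₁+j₂−J=1  J+j₁−j₂=0  J−j₁+j₂=5  j₁+j₂+J+1=7
(j₁±m₁, j₂±m₂, J±M) = (0,1,5,1,4,1)
P² = 2880/7
sum k=1..1:
  [1] −1/24 = -1/24
S = -1/24
C² = P²·S² = 5/7 ; C = -0.845154

-0.845154  (= −√(5/7))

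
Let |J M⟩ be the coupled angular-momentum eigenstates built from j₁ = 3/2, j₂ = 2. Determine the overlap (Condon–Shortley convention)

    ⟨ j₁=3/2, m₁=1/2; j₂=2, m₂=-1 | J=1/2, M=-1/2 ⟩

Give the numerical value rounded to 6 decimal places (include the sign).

−√(3/10) ≈ -0.547723

√[2·3!0!1!/5! · 2!1!1!3!0!1!] = √(6/5)
  +(−1)^1/∏(1,2,0,0,0,1)! = -1/2  (running -1/2)
⟨..|..⟩ = √(6/5)·(-1/2) = -0.547723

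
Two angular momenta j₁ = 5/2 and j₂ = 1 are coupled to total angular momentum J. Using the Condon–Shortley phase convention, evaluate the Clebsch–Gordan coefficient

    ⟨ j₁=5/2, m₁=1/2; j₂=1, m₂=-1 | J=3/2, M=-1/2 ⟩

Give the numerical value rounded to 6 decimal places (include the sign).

+0.447214  (= +√(1/5))

√[4·2!3!0!/6! · 3!2!0!2!1!2!] = √(16/5)
  +(−1)^0/∏(0,2,2,0,1,0)! = 1/4  (running 1/4)
⟨..|..⟩ = √(16/5)·(1/4) = +0.447214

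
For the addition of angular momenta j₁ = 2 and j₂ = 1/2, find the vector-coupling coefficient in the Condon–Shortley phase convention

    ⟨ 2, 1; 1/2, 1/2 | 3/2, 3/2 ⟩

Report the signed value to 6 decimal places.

√[4·1!3!0!/5! · 3!1!1!0!3!0!] = √(36/5)
  +(−1)^1/∏(1,0,0,0,3,0)! = -1/6  (running -1/6)
⟨..|..⟩ = √(36/5)·(-1/6) = -0.447214

-0.447214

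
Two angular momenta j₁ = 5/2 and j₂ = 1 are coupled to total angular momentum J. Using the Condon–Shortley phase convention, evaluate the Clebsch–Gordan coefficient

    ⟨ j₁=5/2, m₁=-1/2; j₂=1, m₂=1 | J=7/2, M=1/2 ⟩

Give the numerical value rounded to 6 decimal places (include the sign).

+√(2/7) = +0.534522

triangle: 0!*5!*2!/8! = 240/40320
(j±m)!: 2!*3!*2!*0!*4!*3! = 3456
prefactor² = (2J+1)*Δ*N² = 1152/7
  k=0: +1/(0!*0!*3!*2!*2!*0!) = 1/24
Σ = 1/24  ⇒  CG² = 1152/7*1/24² = 2/7
CG = +√(2/7) = +0.534522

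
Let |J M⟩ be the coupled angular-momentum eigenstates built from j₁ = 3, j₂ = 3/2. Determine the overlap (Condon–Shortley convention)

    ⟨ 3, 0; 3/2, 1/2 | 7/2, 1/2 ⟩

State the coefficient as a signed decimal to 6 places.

triangle: 1!×5!×2!/9! = 240/362880
(j±m)!: 3!×3!×2!×1!×4!×3! = 10368
prefactor² = (2J+1)×Δ×N² = 384/7
  k=0: +1/(0!×1!×3!×2!×2!×0!) = 1/24
  k=1: −1/(1!×0!×2!×1!×3!×1!) = -1/12
Σ = -1/24  ⇒  CG² = 384/7×(-1/24)² = 2/21
CG = −√(2/21) = -0.308607

-0.308607  (= −√(2/21))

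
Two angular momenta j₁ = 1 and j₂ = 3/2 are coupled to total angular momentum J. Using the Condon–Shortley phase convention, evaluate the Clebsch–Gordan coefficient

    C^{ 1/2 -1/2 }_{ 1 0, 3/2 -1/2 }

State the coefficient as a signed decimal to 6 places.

triangle: 2!*0!*1!/4! = 2/24
(j±m)!: 1!*1!*1!*2!*0!*1! = 2
prefactor² = (2J+1)*Δ*N² = 1/3
  k=1: −1/(1!*1!*0!*0!*0!*1!) = -1
Σ = -1  ⇒  CG² = 1/3*(-1)² = 1/3
CG = −√(1/3) = -0.577350

-0.577350  (= −√(1/3))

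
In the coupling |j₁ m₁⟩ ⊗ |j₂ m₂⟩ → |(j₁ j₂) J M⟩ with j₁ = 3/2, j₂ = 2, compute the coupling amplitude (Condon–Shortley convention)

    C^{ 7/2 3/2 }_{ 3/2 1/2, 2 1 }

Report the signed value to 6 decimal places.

triangle: 0!·3!·4!/8! = 144/40320
(j±m)!: 2!·1!·3!·1!·5!·2! = 2880
prefactor² = (2J+1)·Δ·N² = 576/7
  k=0: +1/(0!·0!·1!·3!·2!·1!) = 1/12
Σ = 1/12  ⇒  CG² = 576/7·1/12² = 4/7
CG = +√(4/7) = +0.755929

+√(4/7) ≈ +0.755929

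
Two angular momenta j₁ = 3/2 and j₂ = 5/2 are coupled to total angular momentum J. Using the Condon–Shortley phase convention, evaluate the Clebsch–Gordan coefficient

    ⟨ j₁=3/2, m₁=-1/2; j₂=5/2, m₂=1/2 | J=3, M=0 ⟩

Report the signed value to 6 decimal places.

−√(1/5) = -0.447214

√[7·1!2!4!/8! · 1!2!3!2!3!3!] = √(36/5)
  +(−1)^0/∏(0,1,2,3,0,1)! = 1/12  (running 1/12)
  +(−1)^1/∏(1,0,1,2,1,2)! = -1/4  (running -1/6)
⟨..|..⟩ = √(36/5)·(-1/6) = -0.447214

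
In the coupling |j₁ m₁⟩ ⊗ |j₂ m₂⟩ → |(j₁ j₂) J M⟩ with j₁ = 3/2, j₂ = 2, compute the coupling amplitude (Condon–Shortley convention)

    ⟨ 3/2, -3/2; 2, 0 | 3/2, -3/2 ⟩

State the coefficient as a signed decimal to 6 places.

√[4·2!1!2!/6! · 0!3!2!2!0!3!] = √(16/5)
  +(−1)^2/∏(2,0,1,0,0,2)! = 1/4  (running 1/4)
⟨..|..⟩ = √(16/5)·(1/4) = +0.447214

+0.447214  (= +√(1/5))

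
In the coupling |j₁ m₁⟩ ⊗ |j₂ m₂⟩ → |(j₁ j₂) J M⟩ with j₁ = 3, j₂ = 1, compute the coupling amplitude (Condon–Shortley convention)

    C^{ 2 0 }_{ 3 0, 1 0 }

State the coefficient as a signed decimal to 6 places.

j₁+j₂−J=2  J+j₁−j₂=4  J−j₁+j₂=0  j₁+j₂+J+1=7
(j₁±m₁, j₂±m₂, J±M) = (3,3,1,1,2,2)
P² = 48/7
sum k=1..1:
  [1] −1/4 = -1/4
S = -1/4
C² = P²·S² = 3/7 ; C = -0.654654

-0.654654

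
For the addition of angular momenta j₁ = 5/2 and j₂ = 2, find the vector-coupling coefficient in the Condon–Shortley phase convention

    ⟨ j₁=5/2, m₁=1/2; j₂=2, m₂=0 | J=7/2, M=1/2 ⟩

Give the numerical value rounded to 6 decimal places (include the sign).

+0.195180  (= +√(4/105))

√[8·1!4!3!/9! · 3!2!2!2!4!3!] = √(768/35)
  +(−1)^0/∏(0,1,2,2,2,1)! = 1/8  (running 1/8)
  +(−1)^1/∏(1,0,1,1,3,2)! = -1/12  (running 1/24)
⟨..|..⟩ = √(768/35)·(1/24) = +0.195180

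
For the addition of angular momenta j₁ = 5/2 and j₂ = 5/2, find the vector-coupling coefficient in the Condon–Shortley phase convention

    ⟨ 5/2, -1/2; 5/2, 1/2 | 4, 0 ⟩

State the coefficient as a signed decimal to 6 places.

triangle: 1!*4!*4!/10! = 576/3628800
(j±m)!: 2!*3!*3!*2!*4!*4! = 82944
prefactor² = (2J+1)*Δ*N² = 20736/175
  k=0: +1/(0!*1!*3!*3!*1!*1!) = 1/36
  k=1: −1/(1!*0!*2!*2!*2!*2!) = -1/16
Σ = -5/144  ⇒  CG² = 20736/175*(-5/144)² = 1/7
CG = −√(1/7) = -0.377964

-0.377964  (= −√(1/7))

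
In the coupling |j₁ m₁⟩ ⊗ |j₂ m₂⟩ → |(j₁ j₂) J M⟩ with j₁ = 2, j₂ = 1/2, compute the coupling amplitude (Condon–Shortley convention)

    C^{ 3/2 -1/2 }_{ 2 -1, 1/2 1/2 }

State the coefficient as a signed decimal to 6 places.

−√(3/5) ≈ -0.774597

j₁+j₂−J=1  J+j₁−j₂=3  J−j₁+j₂=0  j₁+j₂+J+1=5
(j₁±m₁, j₂±m₂, J±M) = (1,3,1,0,1,2)
P² = 12/5
sum k=1..1:
  [1] −1/2 = -1/2
S = -1/2
C² = P²·S² = 3/5 ; C = -0.774597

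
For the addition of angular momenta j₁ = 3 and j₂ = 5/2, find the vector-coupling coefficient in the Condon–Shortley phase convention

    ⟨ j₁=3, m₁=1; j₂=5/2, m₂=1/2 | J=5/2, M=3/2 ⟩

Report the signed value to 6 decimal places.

√[6·3!3!2!/9! · 4!2!3!2!4!1!] = √(576/35)
  +(−1)^1/∏(1,2,1,2,2,0)! = -1/8  (running -1/8)
  +(−1)^2/∏(2,1,0,1,3,1)! = 1/12  (running -1/24)
⟨..|..⟩ = √(576/35)·(-1/24) = -0.169031

−√(1/35) = -0.169031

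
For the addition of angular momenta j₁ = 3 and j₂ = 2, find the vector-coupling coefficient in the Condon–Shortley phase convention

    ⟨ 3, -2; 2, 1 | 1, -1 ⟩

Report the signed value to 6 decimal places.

-0.534522  (= −√(2/7))

√[3·4!2!0!/7! · 1!5!3!1!0!2!] = √(288/7)
  +(−1)^3/∏(3,1,2,0,0,0)! = -1/12  (running -1/12)
⟨..|..⟩ = √(288/7)·(-1/12) = -0.534522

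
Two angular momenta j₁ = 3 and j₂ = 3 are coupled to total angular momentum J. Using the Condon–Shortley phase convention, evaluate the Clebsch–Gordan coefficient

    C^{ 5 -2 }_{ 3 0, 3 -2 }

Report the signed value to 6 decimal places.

√[11·1!5!5!/12! · 3!3!1!5!3!7!] = √(43200)
  +(−1)^0/∏(0,1,3,1,2,4)! = 1/288  (running 1/288)
  +(−1)^1/∏(1,0,2,0,3,5)! = -1/1440  (running 1/360)
⟨..|..⟩ = √(43200)·(1/360) = +0.577350

+√(1/3) ≈ +0.577350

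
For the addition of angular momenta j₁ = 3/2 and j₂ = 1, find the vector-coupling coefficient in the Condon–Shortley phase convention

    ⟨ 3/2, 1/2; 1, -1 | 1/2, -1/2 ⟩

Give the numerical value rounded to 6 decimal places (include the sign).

√[2·2!1!0!/4! · 2!1!0!2!0!1!] = √(2/3)
  +(−1)^0/∏(0,2,1,0,0,0)! = 1/2  (running 1/2)
⟨..|..⟩ = √(2/3)·(1/2) = +0.408248

+√(1/6) ≈ +0.408248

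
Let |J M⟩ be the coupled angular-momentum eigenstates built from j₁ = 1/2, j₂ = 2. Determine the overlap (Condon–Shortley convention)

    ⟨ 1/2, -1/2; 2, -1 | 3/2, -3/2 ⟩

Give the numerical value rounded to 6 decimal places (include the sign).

-0.447214

√[4·1!0!3!/5! · 0!1!1!3!0!3!] = √(36/5)
  +(−1)^1/∏(1,0,0,0,0,3)! = -1/6  (running -1/6)
⟨..|..⟩ = √(36/5)·(-1/6) = -0.447214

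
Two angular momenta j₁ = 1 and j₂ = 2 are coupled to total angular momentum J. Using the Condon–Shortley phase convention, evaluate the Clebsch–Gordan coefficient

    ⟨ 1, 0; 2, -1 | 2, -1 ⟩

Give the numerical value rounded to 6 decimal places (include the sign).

+0.408248

√[5·1!1!3!/6! · 1!1!1!3!1!3!] = √(3/2)
  +(−1)^0/∏(0,1,1,1,0,2)! = 1/2  (running 1/2)
  +(−1)^1/∏(1,0,0,0,1,3)! = -1/6  (running 1/3)
⟨..|..⟩ = √(3/2)·(1/3) = +0.408248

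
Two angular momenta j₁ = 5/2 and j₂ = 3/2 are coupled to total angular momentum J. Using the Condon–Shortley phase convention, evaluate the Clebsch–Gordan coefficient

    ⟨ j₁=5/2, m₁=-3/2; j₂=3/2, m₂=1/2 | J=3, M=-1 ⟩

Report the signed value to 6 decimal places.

√[7·1!4!2!/8! · 1!4!2!1!2!4!] = √(96/5)
  +(−1)^0/∏(0,1,4,2,0,0)! = 1/48  (running 1/48)
  +(−1)^1/∏(1,0,3,1,1,1)! = -1/6  (running -7/48)
⟨..|..⟩ = √(96/5)·(-7/48) = -0.639010

-0.639010  (= −√(49/120))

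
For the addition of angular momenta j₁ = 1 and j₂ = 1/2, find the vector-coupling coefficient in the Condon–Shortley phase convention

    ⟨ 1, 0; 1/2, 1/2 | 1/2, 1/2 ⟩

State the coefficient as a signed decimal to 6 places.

-0.577350  (= −√(1/3))

triangle: 1!×1!×0!/3! = 1/6
(j±m)!: 1!×1!×1!×0!×1!×0! = 1
prefactor² = (2J+1)×Δ×N² = 1/3
  k=1: −1/(1!×0!×0!×0!×1!×0!) = -1
Σ = -1  ⇒  CG² = 1/3×(-1)² = 1/3
CG = −√(1/3) = -0.577350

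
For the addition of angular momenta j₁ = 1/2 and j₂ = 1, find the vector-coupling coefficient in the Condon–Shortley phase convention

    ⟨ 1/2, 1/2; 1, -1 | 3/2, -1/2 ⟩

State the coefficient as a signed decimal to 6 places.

+√(1/3) ≈ +0.577350

j₁+j₂−J=0  J+j₁−j₂=1  J−j₁+j₂=2  j₁+j₂+J+1=4
(j₁±m₁, j₂±m₂, J±M) = (1,0,0,2,1,2)
P² = 4/3
sum k=0..0:
  [0] +1/2 = 1/2
S = 1/2
C² = P²·S² = 1/3 ; C = +0.577350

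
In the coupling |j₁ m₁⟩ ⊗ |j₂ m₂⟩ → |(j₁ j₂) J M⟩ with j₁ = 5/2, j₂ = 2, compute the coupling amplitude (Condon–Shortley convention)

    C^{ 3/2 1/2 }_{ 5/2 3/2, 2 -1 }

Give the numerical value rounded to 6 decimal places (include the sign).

√[4·3!2!1!/7! · 4!1!1!3!2!1!] = √(96/35)
  +(−1)^0/∏(0,3,1,1,1,0)! = 1/6  (running 1/6)
  +(−1)^1/∏(1,2,0,0,2,1)! = -1/4  (running -1/12)
⟨..|..⟩ = √(96/35)·(-1/12) = -0.138013

−√(2/105) = -0.138013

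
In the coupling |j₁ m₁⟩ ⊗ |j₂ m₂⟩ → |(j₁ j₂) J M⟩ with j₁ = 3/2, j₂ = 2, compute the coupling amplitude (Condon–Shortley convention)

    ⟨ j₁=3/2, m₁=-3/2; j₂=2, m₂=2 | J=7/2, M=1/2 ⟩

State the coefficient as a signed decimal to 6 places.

j₁+j₂−J=0  J+j₁−j₂=3  J−j₁+j₂=4  j₁+j₂+J+1=8
(j₁±m₁, j₂±m₂, J±M) = (0,3,4,0,4,3)
P² = 20736/35
sum k=0..0:
  [0] +1/144 = 1/144
S = 1/144
C² = P²·S² = 1/35 ; C = +0.169031

+0.169031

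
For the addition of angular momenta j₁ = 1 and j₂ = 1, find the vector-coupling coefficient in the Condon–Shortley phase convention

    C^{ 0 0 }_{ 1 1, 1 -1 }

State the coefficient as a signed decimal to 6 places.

+0.577350  (= +√(1/3))

√[1·2!0!0!/3! · 2!0!0!2!0!0!] = √(4/3)
  +(−1)^0/∏(0,2,0,0,0,0)! = 1/2  (running 1/2)
⟨..|..⟩ = √(4/3)·(1/2) = +0.577350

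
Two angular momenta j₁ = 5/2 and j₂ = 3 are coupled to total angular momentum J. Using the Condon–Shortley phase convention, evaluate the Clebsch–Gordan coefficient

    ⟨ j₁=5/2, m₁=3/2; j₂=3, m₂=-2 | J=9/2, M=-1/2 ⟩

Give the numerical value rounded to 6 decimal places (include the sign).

+0.510355

triangle: 1!·4!·5!/11! = 2880/39916800
(j±m)!: 4!·1!·1!·5!·4!·5! = 8294400
prefactor² = (2J+1)·Δ·N² = 460800/77
  k=0: +1/(0!·1!·1!·1!·3!·4!) = 1/144
  k=1: −1/(1!·0!·0!·0!·4!·5!) = -1/2880
Σ = 19/2880  ⇒  CG² = 460800/77·19/2880² = 361/1386
CG = +√(361/1386) = +0.510355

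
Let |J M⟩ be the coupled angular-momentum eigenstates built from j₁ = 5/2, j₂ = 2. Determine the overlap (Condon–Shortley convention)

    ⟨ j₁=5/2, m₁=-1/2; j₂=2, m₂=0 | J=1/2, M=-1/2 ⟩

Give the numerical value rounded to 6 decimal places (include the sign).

+0.447214

triangle: 4!*1!*0!/6! = 24/720
(j±m)!: 2!*3!*2!*2!*0!*1! = 48
prefactor² = (2J+1)*Δ*N² = 16/5
  k=2: +1/(2!*2!*1!*0!*0!*0!) = 1/4
Σ = 1/4  ⇒  CG² = 16/5*1/4² = 1/5
CG = +√(1/5) = +0.447214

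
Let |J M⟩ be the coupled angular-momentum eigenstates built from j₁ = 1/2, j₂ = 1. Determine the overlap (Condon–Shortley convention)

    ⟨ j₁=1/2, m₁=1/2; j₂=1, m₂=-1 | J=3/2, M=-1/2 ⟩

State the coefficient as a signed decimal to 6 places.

+0.577350  (= +√(1/3))

j₁+j₂−J=0  J+j₁−j₂=1  J−j₁+j₂=2  j₁+j₂+J+1=4
(j₁±m₁, j₂±m₂, J±M) = (1,0,0,2,1,2)
P² = 4/3
sum k=0..0:
  [0] +1/2 = 1/2
S = 1/2
C² = P²·S² = 1/3 ; C = +0.577350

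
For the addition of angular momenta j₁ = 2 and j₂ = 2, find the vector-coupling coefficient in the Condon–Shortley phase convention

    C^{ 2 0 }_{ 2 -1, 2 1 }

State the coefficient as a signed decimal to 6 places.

+√(1/14) = +0.267261

triangle: 2!×2!×2!/7! = 8/5040
(j±m)!: 1!×3!×3!×1!×2!×2! = 144
prefactor² = (2J+1)×Δ×N² = 8/7
  k=1: −1/(1!×1!×2!×2!×0!×0!) = -1/4
  k=2: +1/(2!×0!×1!×1!×1!×1!) = 1/2
Σ = 1/4  ⇒  CG² = 8/7×1/4² = 1/14
CG = +√(1/14) = +0.267261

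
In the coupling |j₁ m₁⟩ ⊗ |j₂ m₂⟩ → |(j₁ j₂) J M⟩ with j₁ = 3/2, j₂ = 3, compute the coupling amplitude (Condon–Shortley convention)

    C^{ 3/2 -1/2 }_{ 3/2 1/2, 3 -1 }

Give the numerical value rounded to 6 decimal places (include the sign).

triangle: 3!*0!*3!/7! = 36/5040
(j±m)!: 2!*1!*2!*4!*1!*2! = 192
prefactor² = (2J+1)*Δ*N² = 192/35
  k=1: −1/(1!*2!*0!*1!*0!*2!) = -1/4
Σ = -1/4  ⇒  CG² = 192/35*(-1/4)² = 12/35
CG = −√(12/35) = -0.585540

-0.585540  (= −√(12/35))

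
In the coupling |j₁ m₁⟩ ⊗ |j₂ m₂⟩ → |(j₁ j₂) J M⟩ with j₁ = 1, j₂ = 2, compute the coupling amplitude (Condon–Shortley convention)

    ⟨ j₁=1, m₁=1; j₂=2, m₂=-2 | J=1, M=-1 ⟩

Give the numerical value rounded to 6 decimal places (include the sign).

triangle: 2!·0!·2!/5! = 4/120
(j±m)!: 2!·0!·0!·4!·0!·2! = 96
prefactor² = (2J+1)·Δ·N² = 48/5
  k=0: +1/(0!·2!·0!·0!·0!·2!) = 1/4
Σ = 1/4  ⇒  CG² = 48/5·1/4² = 3/5
CG = +√(3/5) = +0.774597

+√(3/5) ≈ +0.774597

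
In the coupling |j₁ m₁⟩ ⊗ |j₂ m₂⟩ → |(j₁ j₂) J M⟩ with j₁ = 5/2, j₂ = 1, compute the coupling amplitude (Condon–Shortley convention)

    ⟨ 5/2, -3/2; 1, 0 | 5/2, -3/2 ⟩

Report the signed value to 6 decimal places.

√[6·1!4!1!/7! · 1!4!1!1!1!4!] = √(576/35)
  +(−1)^0/∏(0,1,4,1,0,0)! = 1/24  (running 1/24)
  +(−1)^1/∏(1,0,3,0,1,1)! = -1/6  (running -1/8)
⟨..|..⟩ = √(576/35)·(-1/8) = -0.507093

-0.507093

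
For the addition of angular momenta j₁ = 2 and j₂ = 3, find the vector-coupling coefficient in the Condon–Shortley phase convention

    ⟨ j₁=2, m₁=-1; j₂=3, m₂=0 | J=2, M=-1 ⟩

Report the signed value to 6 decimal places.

+0.534522  (= +√(2/7))

triangle: 3!*1!*3!/8! = 36/40320
(j±m)!: 1!*3!*3!*3!*1!*3! = 1296
prefactor² = (2J+1)*Δ*N² = 81/14
  k=2: +1/(2!*1!*1!*1!*0!*2!) = 1/4
  k=3: −1/(3!*0!*0!*0!*1!*3!) = -1/36
Σ = 2/9  ⇒  CG² = 81/14*2/9² = 2/7
CG = +√(2/7) = +0.534522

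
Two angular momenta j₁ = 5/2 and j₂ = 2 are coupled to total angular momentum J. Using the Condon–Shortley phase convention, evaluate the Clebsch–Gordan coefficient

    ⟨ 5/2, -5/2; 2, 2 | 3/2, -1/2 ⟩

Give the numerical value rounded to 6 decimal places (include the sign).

−√(8/21) = -0.617213

√[4·3!2!1!/7! · 0!5!4!0!1!2!] = √(384/7)
  +(−1)^3/∏(3,0,2,1,0,0)! = -1/12  (running -1/12)
⟨..|..⟩ = √(384/7)·(-1/12) = -0.617213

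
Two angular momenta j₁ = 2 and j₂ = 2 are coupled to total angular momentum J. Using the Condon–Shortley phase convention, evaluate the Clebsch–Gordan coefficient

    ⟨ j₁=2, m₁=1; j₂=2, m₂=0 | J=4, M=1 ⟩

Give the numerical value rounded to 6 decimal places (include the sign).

j₁+j₂−J=0  J+j₁−j₂=4  J−j₁+j₂=4  j₁+j₂+J+1=9
(j₁±m₁, j₂±m₂, J±M) = (3,1,2,2,5,3)
P² = 1728/7
sum k=0..0:
  [0] +1/24 = 1/24
S = 1/24
C² = P²·S² = 3/7 ; C = +0.654654

+√(3/7) = +0.654654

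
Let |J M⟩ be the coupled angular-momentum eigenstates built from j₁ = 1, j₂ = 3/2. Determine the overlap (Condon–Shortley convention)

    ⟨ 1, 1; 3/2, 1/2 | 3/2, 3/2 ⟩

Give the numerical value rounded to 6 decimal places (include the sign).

j₁+j₂−J=1  J+j₁−j₂=1  J−j₁+j₂=2  j₁+j₂+J+1=5
(j₁±m₁, j₂±m₂, J±M) = (2,0,2,1,3,0)
P² = 8/5
sum k=0..0:
  [0] +1/2 = 1/2
S = 1/2
C² = P²·S² = 2/5 ; C = +0.632456

+√(2/5) ≈ +0.632456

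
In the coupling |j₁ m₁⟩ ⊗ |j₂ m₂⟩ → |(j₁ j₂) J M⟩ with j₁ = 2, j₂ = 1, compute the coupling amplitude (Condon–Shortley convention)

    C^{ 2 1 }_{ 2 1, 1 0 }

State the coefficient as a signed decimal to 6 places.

j₁+j₂−J=1  J+j₁−j₂=3  J−j₁+j₂=1  j₁+j₂+J+1=6
(j₁±m₁, j₂±m₂, J±M) = (3,1,1,1,3,1)
P² = 3/2
sum k=0..1:
  [0] +1/2 = 1/2
  [1] −1/6 = -1/6
S = 1/3
C² = P²·S² = 1/6 ; C = +0.408248

+√(1/6) ≈ +0.408248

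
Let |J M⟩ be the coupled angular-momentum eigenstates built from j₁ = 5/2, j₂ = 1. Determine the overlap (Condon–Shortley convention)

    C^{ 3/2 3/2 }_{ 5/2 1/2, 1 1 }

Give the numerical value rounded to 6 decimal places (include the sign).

+0.258199  (= +√(1/15))

j₁+j₂−J=2  J+j₁−j₂=3  J−j₁+j₂=0  j₁+j₂+J+1=6
(j₁±m₁, j₂±m₂, J±M) = (3,2,2,0,3,0)
P² = 48/5
sum k=2..2:
  [2] +1/12 = 1/12
S = 1/12
C² = P²·S² = 1/15 ; C = +0.258199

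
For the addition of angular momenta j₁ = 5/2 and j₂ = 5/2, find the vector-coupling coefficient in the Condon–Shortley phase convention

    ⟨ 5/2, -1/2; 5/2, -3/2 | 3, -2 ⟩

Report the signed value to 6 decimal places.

−√(1/12) ≈ -0.288675

j₁+j₂−J=2  J+j₁−j₂=3  J−j₁+j₂=3  j₁+j₂+J+1=9
(j₁±m₁, j₂±m₂, J±M) = (2,3,1,4,1,5)
P² = 48
sum k=0..1:
  [0] +1/24 = 1/24
  [1] −1/12 = -1/12
S = -1/24
C² = P²·S² = 1/12 ; C = -0.288675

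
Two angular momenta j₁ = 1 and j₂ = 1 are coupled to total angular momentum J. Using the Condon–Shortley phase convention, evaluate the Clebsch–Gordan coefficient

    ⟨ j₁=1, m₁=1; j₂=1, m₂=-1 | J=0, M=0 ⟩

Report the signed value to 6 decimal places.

+0.577350

√[1·2!0!0!/3! · 2!0!0!2!0!0!] = √(4/3)
  +(−1)^0/∏(0,2,0,0,0,0)! = 1/2  (running 1/2)
⟨..|..⟩ = √(4/3)·(1/2) = +0.577350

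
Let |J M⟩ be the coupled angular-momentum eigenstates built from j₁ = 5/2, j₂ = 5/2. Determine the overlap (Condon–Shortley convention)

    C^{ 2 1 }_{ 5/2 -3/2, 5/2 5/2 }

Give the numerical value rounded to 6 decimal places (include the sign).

−√(5/14) = -0.597614

j₁+j₂−J=3  J+j₁−j₂=2  J−j₁+j₂=2  j₁+j₂+J+1=8
(j₁±m₁, j₂±m₂, J±M) = (1,4,5,0,3,1)
P² = 360/7
sum k=3..3:
  [3] −1/12 = -1/12
S = -1/12
C² = P²·S² = 5/14 ; C = -0.597614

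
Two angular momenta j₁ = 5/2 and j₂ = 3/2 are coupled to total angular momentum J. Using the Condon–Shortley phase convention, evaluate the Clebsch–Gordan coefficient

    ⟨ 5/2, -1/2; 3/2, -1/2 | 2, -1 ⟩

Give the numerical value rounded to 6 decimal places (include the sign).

−√(25/84) = -0.545545

√[5·2!3!1!/7! · 2!3!1!2!1!3!] = √(12/7)
  +(−1)^0/∏(0,2,3,1,0,0)! = 1/12  (running 1/12)
  +(−1)^1/∏(1,1,2,0,1,1)! = -1/2  (running -5/12)
⟨..|..⟩ = √(12/7)·(-5/12) = -0.545545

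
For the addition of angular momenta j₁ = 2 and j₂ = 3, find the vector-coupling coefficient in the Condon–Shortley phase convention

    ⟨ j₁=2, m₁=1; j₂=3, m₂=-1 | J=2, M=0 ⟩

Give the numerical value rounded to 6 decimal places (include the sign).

triangle: 3!·1!·3!/8! = 36/40320
(j±m)!: 3!·1!·2!·4!·2!·2! = 1152
prefactor² = (2J+1)·Δ·N² = 36/7
  k=0: +1/(0!·3!·1!·2!·0!·1!) = 1/12
  k=1: −1/(1!·2!·0!·1!·1!·2!) = -1/4
Σ = -1/6  ⇒  CG² = 36/7·(-1/6)² = 1/7
CG = −√(1/7) = -0.377964

−√(1/7) ≈ -0.377964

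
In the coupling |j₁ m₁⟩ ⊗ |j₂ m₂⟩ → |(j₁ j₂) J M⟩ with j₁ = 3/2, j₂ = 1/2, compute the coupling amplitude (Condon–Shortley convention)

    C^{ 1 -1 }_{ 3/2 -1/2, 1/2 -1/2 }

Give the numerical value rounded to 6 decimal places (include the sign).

+0.500000  (= +√(1/4))

triangle: 1!*2!*0!/4! = 2/24
(j±m)!: 1!*2!*0!*1!*0!*2! = 4
prefactor² = (2J+1)*Δ*N² = 1
  k=0: +1/(0!*1!*2!*0!*0!*0!) = 1/2
Σ = 1/2  ⇒  CG² = 1*1/2² = 1/4
CG = +√(1/4) = +0.500000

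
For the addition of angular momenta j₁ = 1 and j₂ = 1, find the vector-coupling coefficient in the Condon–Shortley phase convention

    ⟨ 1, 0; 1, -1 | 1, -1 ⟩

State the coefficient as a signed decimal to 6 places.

triangle: 1!*1!*1!/4! = 1/24
(j±m)!: 1!*1!*0!*2!*0!*2! = 4
prefactor² = (2J+1)*Δ*N² = 1/2
  k=0: +1/(0!*1!*1!*0!*0!*1!) = 1
Σ = 1  ⇒  CG² = 1/2*1² = 1/2
CG = +√(1/2) = +0.707107

+0.707107  (= +√(1/2))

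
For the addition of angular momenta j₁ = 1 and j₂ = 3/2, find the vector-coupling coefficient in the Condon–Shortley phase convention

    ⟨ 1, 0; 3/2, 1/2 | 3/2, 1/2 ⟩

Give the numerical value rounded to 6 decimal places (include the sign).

triangle: 1!×1!×2!/5! = 2/120
(j±m)!: 1!×1!×2!×1!×2!×1! = 4
prefactor² = (2J+1)×Δ×N² = 4/15
  k=0: +1/(0!×1!×1!×2!×0!×0!) = 1/2
  k=1: −1/(1!×0!×0!×1!×1!×1!) = -1
Σ = -1/2  ⇒  CG² = 4/15×(-1/2)² = 1/15
CG = −√(1/15) = -0.258199

-0.258199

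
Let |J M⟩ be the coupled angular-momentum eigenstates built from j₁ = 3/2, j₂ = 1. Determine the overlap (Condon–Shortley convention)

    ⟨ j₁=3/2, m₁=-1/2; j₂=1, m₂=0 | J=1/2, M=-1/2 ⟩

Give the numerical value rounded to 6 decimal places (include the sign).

-0.577350  (= −√(1/3))

j₁+j₂−J=2  J+j₁−j₂=1  J−j₁+j₂=0  j₁+j₂+J+1=4
(j₁±m₁, j₂±m₂, J±M) = (1,2,1,1,0,1)
P² = 1/3
sum k=1..1:
  [1] −1/1 = -1
S = -1
C² = P²·S² = 1/3 ; C = -0.577350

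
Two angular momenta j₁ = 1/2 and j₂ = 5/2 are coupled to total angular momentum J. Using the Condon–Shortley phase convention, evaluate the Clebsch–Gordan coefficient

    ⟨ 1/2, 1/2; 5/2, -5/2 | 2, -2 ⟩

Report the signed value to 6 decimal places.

triangle: 1!×0!×4!/6! = 24/720
(j±m)!: 1!×0!×0!×5!×0!×4! = 2880
prefactor² = (2J+1)×Δ×N² = 480
  k=0: +1/(0!×1!×0!×0!×0!×4!) = 1/24
Σ = 1/24  ⇒  CG² = 480×1/24² = 5/6
CG = +√(5/6) = +0.912871

+0.912871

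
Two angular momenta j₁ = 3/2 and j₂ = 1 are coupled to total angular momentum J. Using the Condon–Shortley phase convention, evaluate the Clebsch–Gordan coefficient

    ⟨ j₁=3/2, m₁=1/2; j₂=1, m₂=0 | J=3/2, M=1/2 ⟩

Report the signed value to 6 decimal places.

triangle: 1!×2!×1!/5! = 2/120
(j±m)!: 2!×1!×1!×1!×2!×1! = 4
prefactor² = (2J+1)×Δ×N² = 4/15
  k=0: +1/(0!×1!×1!×1!×1!×0!) = 1
  k=1: −1/(1!×0!×0!×0!×2!×1!) = -1/2
Σ = 1/2  ⇒  CG² = 4/15×1/2² = 1/15
CG = +√(1/15) = +0.258199

+√(1/15) = +0.258199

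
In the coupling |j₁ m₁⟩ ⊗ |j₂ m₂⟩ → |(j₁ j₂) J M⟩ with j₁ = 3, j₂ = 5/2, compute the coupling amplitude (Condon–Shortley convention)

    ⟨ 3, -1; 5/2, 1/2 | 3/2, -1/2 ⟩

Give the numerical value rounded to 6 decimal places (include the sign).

√[4·4!2!1!/8! · 2!4!3!2!1!2!] = √(192/35)
  +(−1)^2/∏(2,2,2,1,0,0)! = 1/8  (running 1/8)
  +(−1)^3/∏(3,1,1,0,1,1)! = -1/6  (running -1/24)
⟨..|..⟩ = √(192/35)·(-1/24) = -0.097590

-0.097590  (= −√(1/105))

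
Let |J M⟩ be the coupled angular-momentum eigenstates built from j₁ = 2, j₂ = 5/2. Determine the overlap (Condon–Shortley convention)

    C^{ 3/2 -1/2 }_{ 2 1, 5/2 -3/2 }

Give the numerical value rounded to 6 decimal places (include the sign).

triangle: 3!·1!·2!/7! = 12/5040
(j±m)!: 3!·1!·1!·4!·1!·2! = 288
prefactor² = (2J+1)·Δ·N² = 96/35
  k=0: +1/(0!·3!·1!·1!·0!·1!) = 1/6
  k=1: −1/(1!·2!·0!·0!·1!·2!) = -1/4
Σ = -1/12  ⇒  CG² = 96/35·(-1/12)² = 2/105
CG = −√(2/105) = -0.138013

-0.138013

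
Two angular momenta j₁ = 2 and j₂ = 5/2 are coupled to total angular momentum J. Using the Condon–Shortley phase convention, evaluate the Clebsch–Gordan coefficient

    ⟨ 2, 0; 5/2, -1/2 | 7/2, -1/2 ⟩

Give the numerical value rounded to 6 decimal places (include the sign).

+√(4/105) ≈ +0.195180

√[8·1!3!4!/9! · 2!2!2!3!3!4!] = √(768/35)
  +(−1)^0/∏(0,1,2,2,1,2)! = 1/8  (running 1/8)
  +(−1)^1/∏(1,0,1,1,2,3)! = -1/12  (running 1/24)
⟨..|..⟩ = √(768/35)·(1/24) = +0.195180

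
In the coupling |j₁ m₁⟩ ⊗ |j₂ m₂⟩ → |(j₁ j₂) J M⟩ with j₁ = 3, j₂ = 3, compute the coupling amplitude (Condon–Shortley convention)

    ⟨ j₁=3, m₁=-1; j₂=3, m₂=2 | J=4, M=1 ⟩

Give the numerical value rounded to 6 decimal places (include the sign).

+0.455842

triangle: 2!·4!·4!/11! = 1152/39916800
(j±m)!: 2!·4!·5!·1!·5!·3! = 4147200
prefactor² = (2J+1)·Δ·N² = 82944/77
  k=1: −1/(1!·1!·3!·4!·1!·0!) = -1/144
  k=2: +1/(2!·0!·2!·3!·2!·1!) = 1/48
Σ = 1/72  ⇒  CG² = 82944/77·1/72² = 16/77
CG = +√(16/77) = +0.455842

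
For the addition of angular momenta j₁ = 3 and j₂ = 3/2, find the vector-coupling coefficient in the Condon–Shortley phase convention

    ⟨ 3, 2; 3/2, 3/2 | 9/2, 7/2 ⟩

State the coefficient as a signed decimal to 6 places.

triangle: 0!×6!×3!/10! = 4320/3628800
(j±m)!: 5!×1!×3!×0!×8!×1! = 29030400
prefactor² = (2J+1)×Δ×N² = 345600
  k=0: +1/(0!×0!×1!×3!×5!×0!) = 1/720
Σ = 1/720  ⇒  CG² = 345600×1/720² = 2/3
CG = +√(2/3) = +0.816497

+0.816497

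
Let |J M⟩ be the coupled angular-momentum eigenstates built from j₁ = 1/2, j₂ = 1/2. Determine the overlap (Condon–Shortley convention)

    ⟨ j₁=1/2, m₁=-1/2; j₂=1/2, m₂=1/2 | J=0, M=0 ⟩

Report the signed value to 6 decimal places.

j₁+j₂−J=1  J+j₁−j₂=0  J−j₁+j₂=0  j₁+j₂+J+1=2
(j₁±m₁, j₂±m₂, J±M) = (0,1,1,0,0,0)
P² = 1/2
sum k=1..1:
  [1] −1/1 = -1
S = -1
C² = P²·S² = 1/2 ; C = -0.707107

−√(1/2) ≈ -0.707107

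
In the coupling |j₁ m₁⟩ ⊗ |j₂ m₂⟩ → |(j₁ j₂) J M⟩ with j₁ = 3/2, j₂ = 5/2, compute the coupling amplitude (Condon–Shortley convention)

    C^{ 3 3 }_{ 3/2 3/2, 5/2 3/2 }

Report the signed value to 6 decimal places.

+√(3/8) ≈ +0.612372

j₁+j₂−J=1  J+j₁−j₂=2  J−j₁+j₂=4  j₁+j₂+J+1=8
(j₁±m₁, j₂±m₂, J±M) = (3,0,4,1,6,0)
P² = 864
sum k=0..0:
  [0] +1/48 = 1/48
S = 1/48
C² = P²·S² = 3/8 ; C = +0.612372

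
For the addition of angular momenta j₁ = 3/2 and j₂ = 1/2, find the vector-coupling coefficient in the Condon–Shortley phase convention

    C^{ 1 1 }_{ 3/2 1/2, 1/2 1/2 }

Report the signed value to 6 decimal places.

−√(1/4) = -0.500000

j₁+j₂−J=1  J+j₁−j₂=2  J−j₁+j₂=0  j₁+j₂+J+1=4
(j₁±m₁, j₂±m₂, J±M) = (2,1,1,0,2,0)
P² = 1
sum k=1..1:
  [1] −1/2 = -1/2
S = -1/2
C² = P²·S² = 1/4 ; C = -0.500000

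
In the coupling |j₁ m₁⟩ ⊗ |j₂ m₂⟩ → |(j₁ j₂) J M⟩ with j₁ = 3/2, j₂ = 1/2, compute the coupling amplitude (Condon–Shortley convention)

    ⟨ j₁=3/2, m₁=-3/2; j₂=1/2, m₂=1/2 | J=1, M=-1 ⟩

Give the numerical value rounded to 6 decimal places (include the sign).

triangle: 1!*2!*0!/4! = 2/24
(j±m)!: 0!*3!*1!*0!*0!*2! = 12
prefactor² = (2J+1)*Δ*N² = 3
  k=1: −1/(1!*0!*2!*0!*0!*0!) = -1/2
Σ = -1/2  ⇒  CG² = 3*(-1/2)² = 3/4
CG = −√(3/4) = -0.866025

-0.866025  (= −√(3/4))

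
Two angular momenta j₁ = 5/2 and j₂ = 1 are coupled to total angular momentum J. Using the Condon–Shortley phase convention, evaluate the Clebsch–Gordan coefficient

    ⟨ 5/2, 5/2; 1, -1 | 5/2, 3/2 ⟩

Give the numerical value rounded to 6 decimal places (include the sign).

j₁+j₂−J=1  J+j₁−j₂=4  J−j₁+j₂=1  j₁+j₂+J+1=7
(j₁±m₁, j₂±m₂, J±M) = (5,0,0,2,4,1)
P² = 1152/7
sum k=0..0:
  [0] +1/24 = 1/24
S = 1/24
C² = P²·S² = 2/7 ; C = +0.534522

+√(2/7) = +0.534522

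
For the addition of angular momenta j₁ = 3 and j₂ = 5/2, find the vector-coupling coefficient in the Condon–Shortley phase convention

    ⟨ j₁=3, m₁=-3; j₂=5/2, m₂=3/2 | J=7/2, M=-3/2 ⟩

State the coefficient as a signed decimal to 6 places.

+0.534522

j₁+j₂−J=2  J+j₁−j₂=4  J−j₁+j₂=3  j₁+j₂+J+1=10
(j₁±m₁, j₂±m₂, J±M) = (0,6,4,1,2,5)
P² = 18432/7
sum k=2..2:
  [2] +1/96 = 1/96
S = 1/96
C² = P²·S² = 2/7 ; C = +0.534522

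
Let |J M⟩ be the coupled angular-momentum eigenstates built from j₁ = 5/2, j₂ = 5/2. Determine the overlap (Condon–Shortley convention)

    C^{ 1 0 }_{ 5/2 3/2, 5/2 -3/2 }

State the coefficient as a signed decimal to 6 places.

triangle: 4!×1!×1!/7! = 24/5040
(j±m)!: 4!×1!×1!×4!×1!×1! = 576
prefactor² = (2J+1)×Δ×N² = 288/35
  k=0: +1/(0!×4!×1!×1!×0!×0!) = 1/24
  k=1: −1/(1!×3!×0!×0!×1!×1!) = -1/6
Σ = -1/8  ⇒  CG² = 288/35×(-1/8)² = 9/70
CG = −√(9/70) = -0.358569

−√(9/70) = -0.358569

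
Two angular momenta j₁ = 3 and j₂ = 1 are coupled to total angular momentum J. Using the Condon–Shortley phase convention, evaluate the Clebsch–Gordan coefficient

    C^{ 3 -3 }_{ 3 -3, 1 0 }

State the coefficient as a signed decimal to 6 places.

√[7·1!5!1!/8! · 0!6!1!1!0!6!] = √(10800)
  +(−1)^1/∏(1,0,5,0,0,1)! = -1/120  (running -1/120)
⟨..|..⟩ = √(10800)·(-1/120) = -0.866025

−√(3/4) = -0.866025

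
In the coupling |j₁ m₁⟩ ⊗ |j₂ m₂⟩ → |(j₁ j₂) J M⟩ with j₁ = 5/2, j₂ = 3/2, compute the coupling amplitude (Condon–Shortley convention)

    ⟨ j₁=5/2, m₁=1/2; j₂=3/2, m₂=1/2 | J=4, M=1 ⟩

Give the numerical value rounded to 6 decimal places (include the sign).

√[9·0!5!3!/9! · 3!2!2!1!5!3!] = √(2160/7)
  +(−1)^0/∏(0,0,2,2,3,1)! = 1/24  (running 1/24)
⟨..|..⟩ = √(2160/7)·(1/24) = +0.731925

+0.731925  (= +√(15/28))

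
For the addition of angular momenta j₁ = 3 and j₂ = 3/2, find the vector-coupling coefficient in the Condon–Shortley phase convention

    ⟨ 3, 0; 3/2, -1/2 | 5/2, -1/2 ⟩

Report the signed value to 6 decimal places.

-0.414039  (= −√(6/35))

triangle: 2!×4!×1!/8! = 48/40320
(j±m)!: 3!×3!×1!×2!×2!×3! = 864
prefactor² = (2J+1)×Δ×N² = 216/35
  k=0: +1/(0!×2!×3!×1!×1!×0!) = 1/12
  k=1: −1/(1!×1!×2!×0!×2!×1!) = -1/4
Σ = -1/6  ⇒  CG² = 216/35×(-1/6)² = 6/35
CG = −√(6/35) = -0.414039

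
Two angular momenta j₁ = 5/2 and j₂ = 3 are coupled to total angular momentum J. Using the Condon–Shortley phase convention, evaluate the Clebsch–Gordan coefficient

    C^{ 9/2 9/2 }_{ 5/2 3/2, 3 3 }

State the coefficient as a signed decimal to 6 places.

-0.738549

triangle: 1!*4!*5!/11! = 2880/39916800
(j±m)!: 4!*1!*6!*0!*9!*0! = 6270566400
prefactor² = (2J+1)*Δ*N² = 49766400/11
  k=1: −1/(1!*0!*0!*5!*4!*0!) = -1/2880
Σ = -1/2880  ⇒  CG² = 49766400/11*(-1/2880)² = 6/11
CG = −√(6/11) = -0.738549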